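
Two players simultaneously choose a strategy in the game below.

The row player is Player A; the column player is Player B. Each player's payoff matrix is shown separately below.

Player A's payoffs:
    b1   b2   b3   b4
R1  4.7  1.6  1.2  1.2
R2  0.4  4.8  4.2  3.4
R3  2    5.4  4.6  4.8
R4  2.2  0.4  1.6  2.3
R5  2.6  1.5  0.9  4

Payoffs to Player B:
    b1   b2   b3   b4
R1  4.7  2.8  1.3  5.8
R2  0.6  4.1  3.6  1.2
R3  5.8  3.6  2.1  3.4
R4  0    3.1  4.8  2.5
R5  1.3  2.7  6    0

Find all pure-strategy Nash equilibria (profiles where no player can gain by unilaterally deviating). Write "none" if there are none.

No pure-strategy Nash equilibrium.

For each strategy profile, look for a profitable unilateral deviation.
(R1, b1): Player B can switch to b4 (4.7 → 5.8). Not NE.
(R1, b2): Player A can switch to R2 (1.6 → 4.8). Not NE.
(R1, b3): Player A can switch to R2 (1.2 → 4.2). Not NE.
(R1, b4): Player A can switch to R2 (1.2 → 3.4). Not NE.
(R2, b1): Player A can switch to R1 (0.4 → 4.7). Not NE.
(R2, b2): Player A can switch to R3 (4.8 → 5.4). Not NE.
(R2, b3): Player A can switch to R3 (4.2 → 4.6). Not NE.
(R2, b4): Player A can switch to R3 (3.4 → 4.8). Not NE.
(R3, b1): Player A can switch to R1 (2 → 4.7). Not NE.
(R3, b2): Player B can switch to b1 (3.6 → 5.8). Not NE.
(The remaining 10 profiles each have a profitable deviation by the same check.)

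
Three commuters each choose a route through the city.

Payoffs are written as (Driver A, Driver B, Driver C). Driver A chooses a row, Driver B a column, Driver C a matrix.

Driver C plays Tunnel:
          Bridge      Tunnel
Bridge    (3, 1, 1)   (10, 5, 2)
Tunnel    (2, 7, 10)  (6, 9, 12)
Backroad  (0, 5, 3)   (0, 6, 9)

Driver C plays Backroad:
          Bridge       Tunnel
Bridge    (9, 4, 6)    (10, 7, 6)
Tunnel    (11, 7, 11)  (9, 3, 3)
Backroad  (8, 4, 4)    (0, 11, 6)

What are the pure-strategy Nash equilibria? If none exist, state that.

Check each profile: it is a Nash equilibrium iff no player can strictly gain by switching unilaterally.
(Bridge, Bridge, Tunnel): Driver B can switch to Tunnel (1 → 5). Not NE.
(Bridge, Bridge, Backroad): Driver A can switch to Tunnel (9 → 11). Not NE.
(Bridge, Tunnel, Tunnel): Driver C can switch to Backroad (2 → 6). Not NE.
(Bridge, Tunnel, Backroad): Driver A gets 10, best alternative 9; Driver B gets 7, best alternative 4; Driver C gets 6, best alternative 2. No profitable deviation — NE.
(Tunnel, Bridge, Tunnel): Driver A can switch to Bridge (2 → 3). Not NE.
(Tunnel, Bridge, Backroad): Driver A gets 11, best alternative 9; Driver B gets 7, best alternative 3; Driver C gets 11, best alternative 10. No profitable deviation — NE.
(Tunnel, Tunnel, Tunnel): Driver A can switch to Bridge (6 → 10). Not NE.
(Tunnel, Tunnel, Backroad): Driver A can switch to Bridge (9 → 10). Not NE.
(Backroad, Bridge, Tunnel): Driver A can switch to Bridge (0 → 3). Not NE.
(Backroad, Bridge, Backroad): Driver A can switch to Bridge (8 → 9). Not NE.
(The remaining 2 profiles each have a profitable deviation by the same check.)

Pure-strategy Nash equilibria: (Bridge, Tunnel, Backroad); (Tunnel, Bridge, Backroad)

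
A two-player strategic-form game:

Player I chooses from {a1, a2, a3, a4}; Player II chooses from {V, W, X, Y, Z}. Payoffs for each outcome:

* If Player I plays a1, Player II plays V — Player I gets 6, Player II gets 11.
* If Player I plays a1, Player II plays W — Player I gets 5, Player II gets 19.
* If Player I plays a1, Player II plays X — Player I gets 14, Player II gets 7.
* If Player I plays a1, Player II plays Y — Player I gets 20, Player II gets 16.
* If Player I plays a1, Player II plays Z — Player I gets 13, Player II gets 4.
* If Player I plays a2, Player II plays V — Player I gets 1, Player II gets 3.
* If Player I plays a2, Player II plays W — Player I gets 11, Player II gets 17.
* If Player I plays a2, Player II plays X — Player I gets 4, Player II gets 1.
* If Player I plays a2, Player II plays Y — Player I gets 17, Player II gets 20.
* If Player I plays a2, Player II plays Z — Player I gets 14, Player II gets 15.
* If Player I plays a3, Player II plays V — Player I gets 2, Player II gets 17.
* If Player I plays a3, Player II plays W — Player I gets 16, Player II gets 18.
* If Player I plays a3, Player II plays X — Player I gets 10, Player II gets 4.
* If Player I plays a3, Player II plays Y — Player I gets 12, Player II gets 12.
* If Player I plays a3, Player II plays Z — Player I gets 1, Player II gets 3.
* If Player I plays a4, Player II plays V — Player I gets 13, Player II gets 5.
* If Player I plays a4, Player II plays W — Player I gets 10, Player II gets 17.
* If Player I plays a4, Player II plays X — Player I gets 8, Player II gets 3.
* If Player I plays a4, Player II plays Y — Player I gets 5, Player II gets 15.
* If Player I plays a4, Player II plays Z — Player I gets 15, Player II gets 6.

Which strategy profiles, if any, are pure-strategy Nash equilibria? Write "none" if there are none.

Pure NE: (a3, W)

For each player, find the best response to each opponent profile; mutual best responses are the pure NE.
Player I against V: payoffs 6, 1, 2, 13 → best response a4.
Player I against W: payoffs 5, 11, 16, 10 → best response a3.
Player I against X: payoffs 14, 4, 10, 8 → best response a1.
Player I against Y: payoffs 20, 17, 12, 5 → best response a1.
Player I against Z: payoffs 13, 14, 1, 15 → best response a4.
Player II against a1: payoffs 11, 19, 7, 16, 4 → best response W.
Player II against a2: payoffs 3, 17, 1, 20, 15 → best response Y.
Player II against a3: payoffs 17, 18, 4, 12, 3 → best response W.
Player II against a4: payoffs 5, 17, 3, 15, 6 → best response W.
Mutual best responses: (a3, W).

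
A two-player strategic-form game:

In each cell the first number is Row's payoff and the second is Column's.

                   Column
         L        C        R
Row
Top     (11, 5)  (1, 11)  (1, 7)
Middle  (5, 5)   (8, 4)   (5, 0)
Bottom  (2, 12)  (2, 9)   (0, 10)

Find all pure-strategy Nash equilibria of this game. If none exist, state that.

Row against L: payoffs 11, 5, 2 → best response Top.
Row against C: payoffs 1, 8, 2 → best response Middle.
Row against R: payoffs 1, 5, 0 → best response Middle.
Column against Top: payoffs 5, 11, 7 → best response C.
Column against Middle: payoffs 5, 4, 0 → best response L.
Column against Bottom: payoffs 12, 9, 10 → best response L.
No profile is a mutual best response for all players.

none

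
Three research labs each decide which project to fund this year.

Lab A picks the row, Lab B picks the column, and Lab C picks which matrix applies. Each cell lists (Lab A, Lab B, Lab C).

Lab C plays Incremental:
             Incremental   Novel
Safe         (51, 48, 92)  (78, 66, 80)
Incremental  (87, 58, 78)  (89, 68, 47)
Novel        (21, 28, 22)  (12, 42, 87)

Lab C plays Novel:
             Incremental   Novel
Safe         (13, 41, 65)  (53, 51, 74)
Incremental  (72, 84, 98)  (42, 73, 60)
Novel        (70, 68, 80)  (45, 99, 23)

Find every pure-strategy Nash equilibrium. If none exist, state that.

(Incremental, Incremental, Novel)

Mark each player's best response to every combination of opponents' strategies; a profile where every player is best-responding is a pure Nash equilibrium.
Lab A against (Incremental, Incremental): payoffs 51, 87, 21 → best response Incremental.
Lab A against (Incremental, Novel): payoffs 13, 72, 70 → best response Incremental.
Lab A against (Novel, Incremental): payoffs 78, 89, 12 → best response Incremental.
Lab A against (Novel, Novel): payoffs 53, 42, 45 → best response Safe.
Lab B against (Safe, Incremental): payoffs 48, 66 → best response Novel.
Lab B against (Safe, Novel): payoffs 41, 51 → best response Novel.
Lab B against (Incremental, Incremental): payoffs 58, 68 → best response Novel.
Lab B against (Incremental, Novel): payoffs 84, 73 → best response Incremental.
Lab B against (Novel, Incremental): payoffs 28, 42 → best response Novel.
Lab B against (Novel, Novel): payoffs 68, 99 → best response Novel.
Lab C against (Safe, Incremental): payoffs 92, 65 → best response Incremental.
Lab C against (Safe, Novel): payoffs 80, 74 → best response Incremental.
Lab C against (Incremental, Incremental): payoffs 78, 98 → best response Novel.
Lab C against (Incremental, Novel): payoffs 47, 60 → best response Novel.
Lab C against (Novel, Incremental): payoffs 22, 80 → best response Novel.
Lab C against (Novel, Novel): payoffs 87, 23 → best response Incremental.
Mutual best responses: (Incremental, Incremental, Novel).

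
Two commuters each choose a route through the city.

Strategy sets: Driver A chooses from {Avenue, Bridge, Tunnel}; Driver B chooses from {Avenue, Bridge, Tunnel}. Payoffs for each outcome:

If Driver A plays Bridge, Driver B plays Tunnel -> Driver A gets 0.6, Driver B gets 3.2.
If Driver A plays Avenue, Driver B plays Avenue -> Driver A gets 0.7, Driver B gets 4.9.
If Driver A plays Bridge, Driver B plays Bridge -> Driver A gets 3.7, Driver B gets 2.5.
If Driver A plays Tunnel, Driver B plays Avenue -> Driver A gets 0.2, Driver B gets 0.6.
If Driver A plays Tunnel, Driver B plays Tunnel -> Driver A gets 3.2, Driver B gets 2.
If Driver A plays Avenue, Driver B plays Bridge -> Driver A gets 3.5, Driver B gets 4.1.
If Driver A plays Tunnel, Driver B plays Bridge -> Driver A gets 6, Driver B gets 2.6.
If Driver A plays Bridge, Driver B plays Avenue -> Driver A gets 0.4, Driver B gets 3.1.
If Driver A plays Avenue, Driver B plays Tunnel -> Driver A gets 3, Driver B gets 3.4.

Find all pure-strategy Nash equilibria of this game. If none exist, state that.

Driver A against Avenue: payoffs 0.7, 0.4, 0.2 → best response Avenue.
Driver A against Bridge: payoffs 3.5, 3.7, 6 → best response Tunnel.
Driver A against Tunnel: payoffs 3, 0.6, 3.2 → best response Tunnel.
Driver B against Avenue: payoffs 4.9, 4.1, 3.4 → best response Avenue.
Driver B against Bridge: payoffs 3.1, 2.5, 3.2 → best response Tunnel.
Driver B against Tunnel: payoffs 0.6, 2.6, 2 → best response Bridge.
Mutual best responses: (Avenue, Avenue); (Tunnel, Bridge).

The pure Nash equilibria are (Avenue, Avenue) and (Tunnel, Bridge).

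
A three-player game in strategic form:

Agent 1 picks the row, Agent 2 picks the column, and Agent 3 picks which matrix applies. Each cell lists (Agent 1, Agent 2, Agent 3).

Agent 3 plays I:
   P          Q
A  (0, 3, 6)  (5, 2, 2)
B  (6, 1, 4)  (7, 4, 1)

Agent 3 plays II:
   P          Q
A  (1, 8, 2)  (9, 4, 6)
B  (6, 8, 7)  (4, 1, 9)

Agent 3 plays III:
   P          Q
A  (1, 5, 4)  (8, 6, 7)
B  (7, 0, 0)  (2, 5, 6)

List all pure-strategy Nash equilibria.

Agent 1 against (P, I): payoffs 0, 6 → best response B.
Agent 1 against (P, II): payoffs 1, 6 → best response B.
Agent 1 against (P, III): payoffs 1, 7 → best response B.
Agent 1 against (Q, I): payoffs 5, 7 → best response B.
Agent 1 against (Q, II): payoffs 9, 4 → best response A.
Agent 1 against (Q, III): payoffs 8, 2 → best response A.
Agent 2 against (A, I): payoffs 3, 2 → best response P.
Agent 2 against (A, II): payoffs 8, 4 → best response P.
Agent 2 against (A, III): payoffs 5, 6 → best response Q.
Agent 2 against (B, I): payoffs 1, 4 → best response Q.
Agent 2 against (B, II): payoffs 8, 1 → best response P.
Agent 2 against (B, III): payoffs 0, 5 → best response Q.
Agent 3 against (A, P): payoffs 6, 2, 4 → best response I.
Agent 3 against (A, Q): payoffs 2, 6, 7 → best response III.
Agent 3 against (B, P): payoffs 4, 7, 0 → best response II.
Agent 3 against (B, Q): payoffs 1, 9, 6 → best response II.
Mutual best responses: (A, Q, III); (B, P, II).

Pure-strategy Nash equilibria: (A, Q, III); (B, P, II)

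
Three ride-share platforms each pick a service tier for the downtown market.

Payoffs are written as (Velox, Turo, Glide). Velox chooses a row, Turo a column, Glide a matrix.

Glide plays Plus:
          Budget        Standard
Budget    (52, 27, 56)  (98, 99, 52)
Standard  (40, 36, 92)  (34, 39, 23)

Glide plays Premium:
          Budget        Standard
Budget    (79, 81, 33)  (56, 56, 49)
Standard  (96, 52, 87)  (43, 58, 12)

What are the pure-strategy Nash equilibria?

Velox against (Budget, Plus): payoffs 52, 40 → best response Budget.
Velox against (Budget, Premium): payoffs 79, 96 → best response Standard.
Velox against (Standard, Plus): payoffs 98, 34 → best response Budget.
Velox against (Standard, Premium): payoffs 56, 43 → best response Budget.
Turo against (Budget, Plus): payoffs 27, 99 → best response Standard.
Turo against (Budget, Premium): payoffs 81, 56 → best response Budget.
Turo against (Standard, Plus): payoffs 36, 39 → best response Standard.
Turo against (Standard, Premium): payoffs 52, 58 → best response Standard.
Glide against (Budget, Budget): payoffs 56, 33 → best response Plus.
Glide against (Budget, Standard): payoffs 52, 49 → best response Plus.
Glide against (Standard, Budget): payoffs 92, 87 → best response Plus.
Glide against (Standard, Standard): payoffs 23, 12 → best response Plus.
Mutual best responses: (Budget, Standard, Plus).

The unique pure-strategy Nash equilibrium is (Budget, Standard, Plus).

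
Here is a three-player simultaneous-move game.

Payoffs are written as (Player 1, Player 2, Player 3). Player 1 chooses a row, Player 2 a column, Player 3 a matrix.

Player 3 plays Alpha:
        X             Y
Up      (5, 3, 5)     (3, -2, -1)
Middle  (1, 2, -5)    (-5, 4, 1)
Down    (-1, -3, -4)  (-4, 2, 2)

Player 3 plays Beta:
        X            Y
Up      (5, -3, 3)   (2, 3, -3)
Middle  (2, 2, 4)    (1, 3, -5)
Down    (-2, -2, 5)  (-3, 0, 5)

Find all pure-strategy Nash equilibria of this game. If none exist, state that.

The unique pure-strategy Nash equilibrium is (Up, X, Alpha).

(Up, X, Alpha): Player 1 gets 5, best alternative 1; Player 2 gets 3, best alternative -2; Player 3 gets 5, best alternative 3. No profitable deviation — NE.
(Up, X, Beta): Player 2 can switch to Y (-3 → 3). Not NE.
(Up, Y, Alpha): Player 2 can switch to X (-2 → 3). Not NE.
(Up, Y, Beta): Player 3 can switch to Alpha (-3 → -1). Not NE.
(Middle, X, Alpha): Player 1 can switch to Up (1 → 5). Not NE.
(Middle, X, Beta): Player 1 can switch to Up (2 → 5). Not NE.
(Middle, Y, Alpha): Player 1 can switch to Up (-5 → 3). Not NE.
(The remaining 5 profiles each have a profitable deviation by the same check.)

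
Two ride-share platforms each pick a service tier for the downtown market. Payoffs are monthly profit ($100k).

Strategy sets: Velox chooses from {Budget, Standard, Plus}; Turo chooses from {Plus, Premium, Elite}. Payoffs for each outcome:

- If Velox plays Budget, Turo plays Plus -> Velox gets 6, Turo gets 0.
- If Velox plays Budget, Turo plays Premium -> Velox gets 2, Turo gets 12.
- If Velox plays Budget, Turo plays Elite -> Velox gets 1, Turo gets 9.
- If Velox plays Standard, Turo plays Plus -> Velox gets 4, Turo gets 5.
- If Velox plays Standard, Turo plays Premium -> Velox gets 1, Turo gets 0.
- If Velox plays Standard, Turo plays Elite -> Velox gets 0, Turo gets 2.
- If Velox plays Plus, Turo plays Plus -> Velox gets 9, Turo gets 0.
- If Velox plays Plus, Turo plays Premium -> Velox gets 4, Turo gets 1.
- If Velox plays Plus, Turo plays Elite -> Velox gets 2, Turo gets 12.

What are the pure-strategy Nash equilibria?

Pure NE: (Plus, Elite)

(Budget, Plus): Velox can switch to Plus (6 → 9). Not NE.
(Budget, Premium): Velox can switch to Plus (2 → 4). Not NE.
(Budget, Elite): Velox can switch to Plus (1 → 2). Not NE.
(Standard, Plus): Velox can switch to Budget (4 → 6). Not NE.
(Standard, Premium): Velox can switch to Budget (1 → 2). Not NE.
(Standard, Elite): Velox can switch to Budget (0 → 1). Not NE.
(Plus, Plus): Turo can switch to Premium (0 → 1). Not NE.
(Plus, Premium): Turo can switch to Elite (1 → 12). Not NE.
(Plus, Elite): Velox gets 2, best alternative 1; Turo gets 12, best alternative 1. No profitable deviation — NE.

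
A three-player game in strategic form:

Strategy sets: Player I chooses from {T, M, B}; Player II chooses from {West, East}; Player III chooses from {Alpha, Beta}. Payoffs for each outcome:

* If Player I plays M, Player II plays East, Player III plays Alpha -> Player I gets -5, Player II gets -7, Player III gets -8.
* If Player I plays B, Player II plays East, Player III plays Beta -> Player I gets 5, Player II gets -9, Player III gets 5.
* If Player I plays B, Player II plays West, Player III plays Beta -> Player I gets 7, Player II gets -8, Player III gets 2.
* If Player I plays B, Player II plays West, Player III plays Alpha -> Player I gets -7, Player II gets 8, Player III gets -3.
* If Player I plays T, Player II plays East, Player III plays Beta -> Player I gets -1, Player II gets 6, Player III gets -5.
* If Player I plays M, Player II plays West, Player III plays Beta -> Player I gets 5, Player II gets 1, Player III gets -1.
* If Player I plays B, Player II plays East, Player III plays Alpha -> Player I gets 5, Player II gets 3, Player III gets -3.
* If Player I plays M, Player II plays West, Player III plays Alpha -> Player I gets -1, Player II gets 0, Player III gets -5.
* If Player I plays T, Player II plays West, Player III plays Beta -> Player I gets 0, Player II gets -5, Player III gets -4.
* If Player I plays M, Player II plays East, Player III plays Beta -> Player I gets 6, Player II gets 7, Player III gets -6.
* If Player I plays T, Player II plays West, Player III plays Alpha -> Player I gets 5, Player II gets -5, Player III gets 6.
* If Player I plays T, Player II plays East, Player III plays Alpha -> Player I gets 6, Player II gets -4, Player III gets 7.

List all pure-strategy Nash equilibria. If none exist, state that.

Player I against (West, Alpha): payoffs 5, -1, -7 → best response T.
Player I against (West, Beta): payoffs 0, 5, 7 → best response B.
Player I against (East, Alpha): payoffs 6, -5, 5 → best response T.
Player I against (East, Beta): payoffs -1, 6, 5 → best response M.
Player II against (T, Alpha): payoffs -5, -4 → best response East.
Player II against (T, Beta): payoffs -5, 6 → best response East.
Player II against (M, Alpha): payoffs 0, -7 → best response West.
Player II against (M, Beta): payoffs 1, 7 → best response East.
Player II against (B, Alpha): payoffs 8, 3 → best response West.
Player II against (B, Beta): payoffs -8, -9 → best response West.
Player III against (T, West): payoffs 6, -4 → best response Alpha.
Player III against (T, East): payoffs 7, -5 → best response Alpha.
Player III against (M, West): payoffs -5, -1 → best response Beta.
Player III against (M, East): payoffs -8, -6 → best response Beta.
Player III against (B, West): payoffs -3, 2 → best response Beta.
Player III against (B, East): payoffs -3, 5 → best response Beta.
Mutual best responses: (T, East, Alpha); (M, East, Beta); (B, West, Beta).

(T, East, Alpha), (M, East, Beta), (B, West, Beta)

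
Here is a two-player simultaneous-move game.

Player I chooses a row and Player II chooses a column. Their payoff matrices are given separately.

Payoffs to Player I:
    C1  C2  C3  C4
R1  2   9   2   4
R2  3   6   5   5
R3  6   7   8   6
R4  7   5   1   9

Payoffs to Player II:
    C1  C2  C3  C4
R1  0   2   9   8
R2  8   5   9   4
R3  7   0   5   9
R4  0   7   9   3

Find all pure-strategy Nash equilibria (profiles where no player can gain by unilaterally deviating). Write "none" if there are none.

Player I against C1: payoffs 2, 3, 6, 7 → best response R4.
Player I against C2: payoffs 9, 6, 7, 5 → best response R1.
Player I against C3: payoffs 2, 5, 8, 1 → best response R3.
Player I against C4: payoffs 4, 5, 6, 9 → best response R4.
Player II against R1: payoffs 0, 2, 9, 8 → best response C3.
Player II against R2: payoffs 8, 5, 9, 4 → best response C3.
Player II against R3: payoffs 7, 0, 5, 9 → best response C4.
Player II against R4: payoffs 0, 7, 9, 3 → best response C3.
No profile is a mutual best response for all players.

No pure-strategy Nash equilibrium.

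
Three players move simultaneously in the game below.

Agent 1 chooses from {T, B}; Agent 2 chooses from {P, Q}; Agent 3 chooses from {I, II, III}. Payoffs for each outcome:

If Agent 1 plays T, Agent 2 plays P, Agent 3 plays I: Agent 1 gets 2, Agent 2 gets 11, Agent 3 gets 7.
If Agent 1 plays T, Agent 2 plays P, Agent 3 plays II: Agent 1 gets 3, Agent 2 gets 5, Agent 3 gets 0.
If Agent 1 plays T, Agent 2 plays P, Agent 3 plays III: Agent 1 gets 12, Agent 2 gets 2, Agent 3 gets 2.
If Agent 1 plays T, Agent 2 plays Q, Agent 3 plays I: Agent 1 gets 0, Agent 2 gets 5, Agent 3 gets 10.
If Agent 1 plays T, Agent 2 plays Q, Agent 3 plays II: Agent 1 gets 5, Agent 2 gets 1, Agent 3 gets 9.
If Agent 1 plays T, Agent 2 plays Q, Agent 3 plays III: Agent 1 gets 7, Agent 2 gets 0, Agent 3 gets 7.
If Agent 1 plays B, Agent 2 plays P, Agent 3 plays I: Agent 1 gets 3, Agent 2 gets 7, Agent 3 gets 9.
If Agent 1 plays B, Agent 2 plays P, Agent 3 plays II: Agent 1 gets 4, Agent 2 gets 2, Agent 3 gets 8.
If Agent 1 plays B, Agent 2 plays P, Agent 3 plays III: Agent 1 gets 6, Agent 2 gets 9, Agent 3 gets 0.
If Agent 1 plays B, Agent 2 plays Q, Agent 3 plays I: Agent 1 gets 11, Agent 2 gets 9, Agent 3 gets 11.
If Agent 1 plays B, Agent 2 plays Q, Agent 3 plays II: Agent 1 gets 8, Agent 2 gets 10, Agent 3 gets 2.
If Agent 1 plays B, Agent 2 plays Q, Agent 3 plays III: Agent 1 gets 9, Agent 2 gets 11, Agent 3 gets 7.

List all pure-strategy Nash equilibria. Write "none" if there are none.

The unique pure-strategy Nash equilibrium is (B, Q, I).

(T, P, I): Agent 1 can switch to B (2 → 3). Not NE.
(T, P, II): Agent 1 can switch to B (3 → 4). Not NE.
(T, P, III): Agent 3 can switch to I (2 → 7). Not NE.
(T, Q, I): Agent 1 can switch to B (0 → 11). Not NE.
(T, Q, II): Agent 1 can switch to B (5 → 8). Not NE.
(T, Q, III): Agent 1 can switch to B (7 → 9). Not NE.
(B, P, I): Agent 2 can switch to Q (7 → 9). Not NE.
(B, P, II): Agent 2 can switch to Q (2 → 10). Not NE.
(B, P, III): Agent 1 can switch to T (6 → 12). Not NE.
(B, Q, I): Agent 1 gets 11, best alternative 0; Agent 2 gets 9, best alternative 7; Agent 3 gets 11, best alternative 7. No profitable deviation — NE.
(B, Q, II): Agent 3 can switch to I (2 → 11). Not NE.
(B, Q, III): Agent 3 can switch to I (7 → 11). Not NE.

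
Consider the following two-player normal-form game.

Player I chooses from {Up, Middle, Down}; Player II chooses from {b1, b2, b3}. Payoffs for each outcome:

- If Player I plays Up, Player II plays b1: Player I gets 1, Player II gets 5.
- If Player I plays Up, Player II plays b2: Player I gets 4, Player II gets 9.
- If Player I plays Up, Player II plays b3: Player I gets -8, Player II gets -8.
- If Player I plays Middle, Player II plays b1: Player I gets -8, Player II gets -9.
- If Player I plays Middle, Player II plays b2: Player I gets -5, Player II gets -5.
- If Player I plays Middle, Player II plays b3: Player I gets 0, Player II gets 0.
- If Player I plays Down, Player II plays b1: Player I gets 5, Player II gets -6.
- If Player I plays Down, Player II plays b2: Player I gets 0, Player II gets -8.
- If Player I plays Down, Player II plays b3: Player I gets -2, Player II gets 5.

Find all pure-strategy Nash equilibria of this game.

Pure-strategy Nash equilibria: (Up, b2); (Middle, b3)

For each player, find the best response to each opponent profile; mutual best responses are the pure NE.
Player I against b1: payoffs 1, -8, 5 → best response Down.
Player I against b2: payoffs 4, -5, 0 → best response Up.
Player I against b3: payoffs -8, 0, -2 → best response Middle.
Player II against Up: payoffs 5, 9, -8 → best response b2.
Player II against Middle: payoffs -9, -5, 0 → best response b3.
Player II against Down: payoffs -6, -8, 5 → best response b3.
Mutual best responses: (Up, b2); (Middle, b3).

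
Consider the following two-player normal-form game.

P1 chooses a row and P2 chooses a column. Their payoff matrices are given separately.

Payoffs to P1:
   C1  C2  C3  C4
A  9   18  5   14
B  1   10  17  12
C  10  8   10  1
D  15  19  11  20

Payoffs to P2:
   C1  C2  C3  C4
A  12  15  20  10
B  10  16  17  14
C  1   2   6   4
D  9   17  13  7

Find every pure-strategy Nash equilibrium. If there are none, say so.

(B, C3), (D, C2)

For each strategy profile, look for a profitable unilateral deviation.
(A, C1): P1 can switch to C (9 → 10). Not NE.
(A, C2): P1 can switch to D (18 → 19). Not NE.
(A, C3): P1 can switch to B (5 → 17). Not NE.
(A, C4): P1 can switch to D (14 → 20). Not NE.
(B, C1): P1 can switch to A (1 → 9). Not NE.
(B, C2): P1 can switch to A (10 → 18). Not NE.
(B, C3): P1 gets 17, best alternative 11; P2 gets 17, best alternative 16. No profitable deviation — NE.
(D, C2): P1 gets 19, best alternative 18; P2 gets 17, best alternative 13. No profitable deviation — NE.
(The remaining 8 profiles each have a profitable deviation by the same check.)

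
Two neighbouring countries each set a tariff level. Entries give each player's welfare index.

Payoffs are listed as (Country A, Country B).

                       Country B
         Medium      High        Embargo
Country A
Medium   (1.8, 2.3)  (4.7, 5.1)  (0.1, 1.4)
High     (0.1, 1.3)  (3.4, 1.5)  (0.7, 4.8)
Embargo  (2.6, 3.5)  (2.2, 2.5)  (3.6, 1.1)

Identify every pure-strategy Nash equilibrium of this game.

Country A against Medium: payoffs 1.8, 0.1, 2.6 → best response Embargo.
Country A against High: payoffs 4.7, 3.4, 2.2 → best response Medium.
Country A against Embargo: payoffs 0.1, 0.7, 3.6 → best response Embargo.
Country B against Medium: payoffs 2.3, 5.1, 1.4 → best response High.
Country B against High: payoffs 1.3, 1.5, 4.8 → best response Embargo.
Country B against Embargo: payoffs 3.5, 2.5, 1.1 → best response Medium.
Mutual best responses: (Medium, High); (Embargo, Medium).

(Medium, High); (Embargo, Medium)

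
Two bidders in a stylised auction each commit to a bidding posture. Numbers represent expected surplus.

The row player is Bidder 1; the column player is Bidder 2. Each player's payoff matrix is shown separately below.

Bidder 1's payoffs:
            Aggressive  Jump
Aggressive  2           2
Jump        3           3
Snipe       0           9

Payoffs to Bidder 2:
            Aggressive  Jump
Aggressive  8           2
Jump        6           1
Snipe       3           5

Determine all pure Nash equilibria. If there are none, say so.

For each player, find the best response to each opponent profile; mutual best responses are the pure NE.
Bidder 1 against Aggressive: payoffs 2, 3, 0 → best response Jump.
Bidder 1 against Jump: payoffs 2, 3, 9 → best response Snipe.
Bidder 2 against Aggressive: payoffs 8, 2 → best response Aggressive.
Bidder 2 against Jump: payoffs 6, 1 → best response Aggressive.
Bidder 2 against Snipe: payoffs 3, 5 → best response Jump.
Mutual best responses: (Jump, Aggressive); (Snipe, Jump).

(Jump, Aggressive); (Snipe, Jump)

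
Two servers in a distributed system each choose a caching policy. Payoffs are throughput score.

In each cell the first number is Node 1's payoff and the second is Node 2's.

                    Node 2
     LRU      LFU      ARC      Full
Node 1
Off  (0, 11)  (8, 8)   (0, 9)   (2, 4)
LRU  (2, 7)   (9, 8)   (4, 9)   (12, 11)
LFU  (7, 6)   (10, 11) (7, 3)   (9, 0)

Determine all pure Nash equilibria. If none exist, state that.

(LRU, Full), (LFU, LFU)

(Off, LRU): Node 1 can switch to LRU (0 → 2). Not NE.
(Off, LFU): Node 1 can switch to LRU (8 → 9). Not NE.
(Off, ARC): Node 1 can switch to LRU (0 → 4). Not NE.
(Off, Full): Node 1 can switch to LRU (2 → 12). Not NE.
(LRU, LRU): Node 1 can switch to LFU (2 → 7). Not NE.
(LRU, LFU): Node 1 can switch to LFU (9 → 10). Not NE.
(LRU, ARC): Node 1 can switch to LFU (4 → 7). Not NE.
(LRU, Full): Node 1 gets 12, best alternative 9; Node 2 gets 11, best alternative 9. No profitable deviation — NE.
(LFU, LRU): Node 2 can switch to LFU (6 → 11). Not NE.
(LFU, LFU): Node 1 gets 10, best alternative 9; Node 2 gets 11, best alternative 6. No profitable deviation — NE.
(LFU, ARC): Node 2 can switch to LRU (3 → 6). Not NE.
(LFU, Full): Node 1 can switch to LRU (9 → 12). Not NE.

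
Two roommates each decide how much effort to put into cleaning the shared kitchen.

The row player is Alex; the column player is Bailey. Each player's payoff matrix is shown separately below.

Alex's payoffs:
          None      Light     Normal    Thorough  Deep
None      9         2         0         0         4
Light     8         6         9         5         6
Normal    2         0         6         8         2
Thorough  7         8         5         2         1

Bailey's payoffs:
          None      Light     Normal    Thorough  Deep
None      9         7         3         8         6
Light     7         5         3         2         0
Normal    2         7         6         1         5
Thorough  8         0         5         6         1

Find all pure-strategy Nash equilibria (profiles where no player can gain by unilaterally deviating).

For each player, find the best response to each opponent profile; mutual best responses are the pure NE.
Alex against None: payoffs 9, 8, 2, 7 → best response None.
Alex against Light: payoffs 2, 6, 0, 8 → best response Thorough.
Alex against Normal: payoffs 0, 9, 6, 5 → best response Light.
Alex against Thorough: payoffs 0, 5, 8, 2 → best response Normal.
Alex against Deep: payoffs 4, 6, 2, 1 → best response Light.
Bailey against None: payoffs 9, 7, 3, 8, 6 → best response None.
Bailey against Light: payoffs 7, 5, 3, 2, 0 → best response None.
Bailey against Normal: payoffs 2, 7, 6, 1, 5 → best response Light.
Bailey against Thorough: payoffs 8, 0, 5, 6, 1 → best response None.
Mutual best responses: (None, None).

Pure NE: (None, None)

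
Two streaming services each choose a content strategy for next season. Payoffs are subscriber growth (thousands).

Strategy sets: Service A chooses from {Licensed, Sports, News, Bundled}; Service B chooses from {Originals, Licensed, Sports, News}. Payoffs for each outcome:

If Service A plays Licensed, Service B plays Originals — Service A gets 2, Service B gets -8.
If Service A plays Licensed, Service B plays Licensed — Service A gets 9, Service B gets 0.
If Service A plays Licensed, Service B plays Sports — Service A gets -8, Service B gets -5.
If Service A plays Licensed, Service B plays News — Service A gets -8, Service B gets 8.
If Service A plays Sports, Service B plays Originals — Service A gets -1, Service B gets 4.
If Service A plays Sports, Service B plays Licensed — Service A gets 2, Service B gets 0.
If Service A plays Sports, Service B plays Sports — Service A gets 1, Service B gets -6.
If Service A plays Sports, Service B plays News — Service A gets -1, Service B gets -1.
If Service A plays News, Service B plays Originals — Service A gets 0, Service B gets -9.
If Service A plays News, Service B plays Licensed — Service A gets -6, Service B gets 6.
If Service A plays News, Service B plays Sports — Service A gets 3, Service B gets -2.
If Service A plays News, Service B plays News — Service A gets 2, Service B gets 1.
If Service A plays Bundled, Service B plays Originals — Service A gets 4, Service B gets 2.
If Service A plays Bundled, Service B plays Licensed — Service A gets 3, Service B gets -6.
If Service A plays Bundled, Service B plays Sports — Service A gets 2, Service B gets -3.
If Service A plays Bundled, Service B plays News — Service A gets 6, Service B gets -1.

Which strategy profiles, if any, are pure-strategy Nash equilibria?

The unique pure-strategy Nash equilibrium is (Bundled, Originals).

(Licensed, Originals): Service A can switch to Bundled (2 → 4). Not NE.
(Licensed, Licensed): Service B can switch to News (0 → 8). Not NE.
(Licensed, Sports): Service A can switch to Sports (-8 → 1). Not NE.
(Licensed, News): Service A can switch to Sports (-8 → -1). Not NE.
(Sports, Originals): Service A can switch to Licensed (-1 → 2). Not NE.
(Sports, Licensed): Service A can switch to Licensed (2 → 9). Not NE.
(Sports, Sports): Service A can switch to News (1 → 3). Not NE.
(Sports, News): Service A can switch to News (-1 → 2). Not NE.
(News, Originals): Service A can switch to Licensed (0 → 2). Not NE.
(News, Licensed): Service A can switch to Licensed (-6 → 9). Not NE.
(News, Sports): Service B can switch to Licensed (-2 → 6). Not NE.
(News, News): Service A can switch to Bundled (2 → 6). Not NE.
(Bundled, Originals): Service A gets 4, best alternative 2; Service B gets 2, best alternative -1. No profitable deviation — NE.
(The remaining 3 profiles each have a profitable deviation by the same check.)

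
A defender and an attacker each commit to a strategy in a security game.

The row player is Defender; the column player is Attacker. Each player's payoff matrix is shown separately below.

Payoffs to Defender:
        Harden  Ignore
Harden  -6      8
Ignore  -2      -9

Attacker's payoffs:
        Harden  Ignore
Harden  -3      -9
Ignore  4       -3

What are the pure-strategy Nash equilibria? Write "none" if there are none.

Check each profile: it is a Nash equilibrium iff no player can strictly gain by switching unilaterally.
(Harden, Harden): Defender can switch to Ignore (-6 → -2). Not NE.
(Harden, Ignore): Attacker can switch to Harden (-9 → -3). Not NE.
(Ignore, Harden): Defender gets -2, best alternative -6; Attacker gets 4, best alternative -3. No profitable deviation — NE.
(Ignore, Ignore): Defender can switch to Harden (-9 → 8). Not NE.

The unique pure-strategy Nash equilibrium is (Ignore, Harden).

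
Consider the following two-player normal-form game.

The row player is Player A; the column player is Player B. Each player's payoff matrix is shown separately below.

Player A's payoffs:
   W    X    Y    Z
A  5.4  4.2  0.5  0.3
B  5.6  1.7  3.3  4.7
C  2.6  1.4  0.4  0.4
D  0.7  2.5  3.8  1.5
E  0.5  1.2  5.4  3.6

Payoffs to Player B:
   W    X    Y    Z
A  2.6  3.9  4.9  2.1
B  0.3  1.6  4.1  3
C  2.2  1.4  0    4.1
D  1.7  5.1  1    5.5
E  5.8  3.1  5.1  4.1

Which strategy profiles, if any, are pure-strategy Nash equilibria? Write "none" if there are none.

There is no pure-strategy Nash equilibrium.

Player A against W: payoffs 5.4, 5.6, 2.6, 0.7, 0.5 → best response B.
Player A against X: payoffs 4.2, 1.7, 1.4, 2.5, 1.2 → best response A.
Player A against Y: payoffs 0.5, 3.3, 0.4, 3.8, 5.4 → best response E.
Player A against Z: payoffs 0.3, 4.7, 0.4, 1.5, 3.6 → best response B.
Player B against A: payoffs 2.6, 3.9, 4.9, 2.1 → best response Y.
Player B against B: payoffs 0.3, 1.6, 4.1, 3 → best response Y.
Player B against C: payoffs 2.2, 1.4, 0, 4.1 → best response Z.
Player B against D: payoffs 1.7, 5.1, 1, 5.5 → best response Z.
Player B against E: payoffs 5.8, 3.1, 5.1, 4.1 → best response W.
No profile is a mutual best response for all players.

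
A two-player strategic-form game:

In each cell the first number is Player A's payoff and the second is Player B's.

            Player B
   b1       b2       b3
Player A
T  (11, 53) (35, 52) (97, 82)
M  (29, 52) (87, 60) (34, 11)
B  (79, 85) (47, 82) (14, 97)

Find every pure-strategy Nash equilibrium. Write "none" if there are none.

Pure-strategy Nash equilibria: (T, b3); (M, b2)

(T, b1): Player A can switch to M (11 → 29). Not NE.
(T, b2): Player A can switch to M (35 → 87). Not NE.
(T, b3): Player A gets 97, best alternative 34; Player B gets 82, best alternative 53. No profitable deviation — NE.
(M, b1): Player A can switch to B (29 → 79). Not NE.
(M, b2): Player A gets 87, best alternative 47; Player B gets 60, best alternative 52. No profitable deviation — NE.
(M, b3): Player A can switch to T (34 → 97). Not NE.
(B, b1): Player B can switch to b3 (85 → 97). Not NE.
(B, b2): Player A can switch to M (47 → 87). Not NE.
(B, b3): Player A can switch to T (14 → 97). Not NE.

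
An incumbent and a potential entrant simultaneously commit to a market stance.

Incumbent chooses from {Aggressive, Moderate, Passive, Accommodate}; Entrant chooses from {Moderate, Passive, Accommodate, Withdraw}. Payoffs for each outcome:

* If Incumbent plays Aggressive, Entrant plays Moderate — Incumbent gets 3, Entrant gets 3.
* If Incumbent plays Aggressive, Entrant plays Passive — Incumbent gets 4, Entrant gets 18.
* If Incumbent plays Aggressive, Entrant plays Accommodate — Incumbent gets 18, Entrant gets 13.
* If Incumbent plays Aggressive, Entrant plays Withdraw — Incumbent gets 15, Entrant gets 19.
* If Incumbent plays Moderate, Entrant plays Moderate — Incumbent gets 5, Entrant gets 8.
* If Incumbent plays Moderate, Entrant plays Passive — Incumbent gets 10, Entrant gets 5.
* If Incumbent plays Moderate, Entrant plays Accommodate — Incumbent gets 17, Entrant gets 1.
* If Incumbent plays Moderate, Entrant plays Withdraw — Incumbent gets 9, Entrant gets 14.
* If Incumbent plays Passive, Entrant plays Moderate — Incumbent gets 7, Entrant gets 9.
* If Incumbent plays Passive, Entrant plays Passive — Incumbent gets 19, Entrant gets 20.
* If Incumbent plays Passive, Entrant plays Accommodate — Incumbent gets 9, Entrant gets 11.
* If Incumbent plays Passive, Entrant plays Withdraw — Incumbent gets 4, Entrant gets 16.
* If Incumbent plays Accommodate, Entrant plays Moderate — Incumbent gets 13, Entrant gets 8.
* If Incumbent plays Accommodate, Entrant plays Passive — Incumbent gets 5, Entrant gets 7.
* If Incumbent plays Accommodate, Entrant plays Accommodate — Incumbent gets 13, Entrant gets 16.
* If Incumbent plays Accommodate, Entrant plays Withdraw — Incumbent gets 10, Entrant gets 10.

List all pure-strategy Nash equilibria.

(Aggressive, Withdraw), (Passive, Passive)

Incumbent against Moderate: payoffs 3, 5, 7, 13 → best response Accommodate.
Incumbent against Passive: payoffs 4, 10, 19, 5 → best response Passive.
Incumbent against Accommodate: payoffs 18, 17, 9, 13 → best response Aggressive.
Incumbent against Withdraw: payoffs 15, 9, 4, 10 → best response Aggressive.
Entrant against Aggressive: payoffs 3, 18, 13, 19 → best response Withdraw.
Entrant against Moderate: payoffs 8, 5, 1, 14 → best response Withdraw.
Entrant against Passive: payoffs 9, 20, 11, 16 → best response Passive.
Entrant against Accommodate: payoffs 8, 7, 16, 10 → best response Accommodate.
Mutual best responses: (Aggressive, Withdraw); (Passive, Passive).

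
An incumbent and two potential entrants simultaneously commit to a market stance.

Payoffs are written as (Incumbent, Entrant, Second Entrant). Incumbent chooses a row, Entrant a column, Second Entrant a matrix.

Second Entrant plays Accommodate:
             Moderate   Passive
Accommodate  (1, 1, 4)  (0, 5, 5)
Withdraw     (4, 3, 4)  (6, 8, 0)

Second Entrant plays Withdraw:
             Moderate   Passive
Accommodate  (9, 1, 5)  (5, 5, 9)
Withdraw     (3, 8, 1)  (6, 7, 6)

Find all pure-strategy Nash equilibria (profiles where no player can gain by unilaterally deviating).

(Accommodate, Moderate, Accommodate): Incumbent can switch to Withdraw (1 → 4). Not NE.
(Accommodate, Moderate, Withdraw): Entrant can switch to Passive (1 → 5). Not NE.
(Accommodate, Passive, Accommodate): Incumbent can switch to Withdraw (0 → 6). Not NE.
(Accommodate, Passive, Withdraw): Incumbent can switch to Withdraw (5 → 6). Not NE.
(Withdraw, Moderate, Accommodate): Entrant can switch to Passive (3 → 8). Not NE.
(Withdraw, Moderate, Withdraw): Incumbent can switch to Accommodate (3 → 9). Not NE.
(Withdraw, Passive, Accommodate): Second Entrant can switch to Withdraw (0 → 6). Not NE.
(Withdraw, Passive, Withdraw): Entrant can switch to Moderate (7 → 8). Not NE.

No pure-strategy Nash equilibrium.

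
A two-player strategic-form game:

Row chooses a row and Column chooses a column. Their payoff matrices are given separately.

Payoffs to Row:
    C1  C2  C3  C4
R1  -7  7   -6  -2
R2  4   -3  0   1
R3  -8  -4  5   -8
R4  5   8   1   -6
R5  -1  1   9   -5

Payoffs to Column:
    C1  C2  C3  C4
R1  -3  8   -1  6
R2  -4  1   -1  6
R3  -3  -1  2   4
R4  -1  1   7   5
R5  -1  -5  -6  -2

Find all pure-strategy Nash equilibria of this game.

(R2, C4)

Mark each player's best response to every combination of opponents' strategies; a profile where every player is best-responding is a pure Nash equilibrium.
Row against C1: payoffs -7, 4, -8, 5, -1 → best response R4.
Row against C2: payoffs 7, -3, -4, 8, 1 → best response R4.
Row against C3: payoffs -6, 0, 5, 1, 9 → best response R5.
Row against C4: payoffs -2, 1, -8, -6, -5 → best response R2.
Column against R1: payoffs -3, 8, -1, 6 → best response C2.
Column against R2: payoffs -4, 1, -1, 6 → best response C4.
Column against R3: payoffs -3, -1, 2, 4 → best response C4.
Column against R4: payoffs -1, 1, 7, 5 → best response C3.
Column against R5: payoffs -1, -5, -6, -2 → best response C1.
Mutual best responses: (R2, C4).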